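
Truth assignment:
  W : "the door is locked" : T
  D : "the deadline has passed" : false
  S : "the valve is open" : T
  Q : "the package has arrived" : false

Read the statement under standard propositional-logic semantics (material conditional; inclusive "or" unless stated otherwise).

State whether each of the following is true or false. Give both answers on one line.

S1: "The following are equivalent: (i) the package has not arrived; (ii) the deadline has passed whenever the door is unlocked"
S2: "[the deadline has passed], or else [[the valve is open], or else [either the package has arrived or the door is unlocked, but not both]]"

S1: Parsed as ~Q <-> (~W -> D)

~Q = ~F = T
~W = ~T = F
~W -> D = F -> F = T
~Q <-> (~W -> D) = T <-> T = T
So S1 is true.

S2: Formalization: D | (S | (Q xor ~W))

~W = ~T = F
Q xor ~W = F xor F = F
S | (Q xor ~W) = T | F = T
D | (S | (Q xor ~W)) = F | T = T
Thus S2 is true.

S1 true; S2 true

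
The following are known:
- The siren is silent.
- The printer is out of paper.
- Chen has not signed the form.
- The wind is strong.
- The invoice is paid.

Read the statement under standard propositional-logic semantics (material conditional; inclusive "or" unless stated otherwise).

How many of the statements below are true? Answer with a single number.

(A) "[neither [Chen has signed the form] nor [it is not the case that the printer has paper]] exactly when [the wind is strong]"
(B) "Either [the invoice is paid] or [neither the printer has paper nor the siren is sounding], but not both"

Let R = "Chen has signed the form" (False), Q = "the printer has paper" (False), S = "the wind is strong" (True), U = "the invoice is paid" (True), P = "the siren is sounding" (False).

(A): In symbols: (R nor not Q) iff S

not Q = not False = True
R nor not Q = False nor True = False
(R nor not Q) iff S = False iff True = False
Hence (A) is false.

(B): Formalization: U xor (Q nor P)

Q nor P = False nor False = True
U xor (Q nor P) = True xor True = False
Hence (B) is false.

0 of the 2 statements are true (none).

0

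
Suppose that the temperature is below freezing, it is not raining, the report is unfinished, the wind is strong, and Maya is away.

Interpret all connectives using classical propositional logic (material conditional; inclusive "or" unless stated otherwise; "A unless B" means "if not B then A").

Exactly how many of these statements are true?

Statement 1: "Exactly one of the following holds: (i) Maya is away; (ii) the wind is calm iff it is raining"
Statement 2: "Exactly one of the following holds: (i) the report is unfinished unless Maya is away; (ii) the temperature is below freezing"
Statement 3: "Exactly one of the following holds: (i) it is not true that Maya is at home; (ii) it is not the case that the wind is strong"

Let M = "Maya is at home" (F), P = "the wind is strong" (T), V = "it is raining" (F), N = "the report is finished" (F), R = "the temperature is below freezing" (T).

Statement 1: This is ¬M ⊕ (¬P ↔ V).

¬M = ¬F = T
¬P = ¬T = F
¬P ↔ V = F ↔ F = T
¬M ⊕ (¬P ↔ V) = T ⊕ T = F
So Statement 1 is false.

Statement 2: In symbols: (¬N ∨ ¬M) ⊕ R

¬N = ¬F = T
¬M = ¬F = T
¬N ∨ ¬M = T ∨ T = T
(¬N ∨ ¬M) ⊕ R = T ⊕ T = F
So Statement 2 is false.

Statement 3: Parsed as ¬M ⊕ ¬P

¬M = ¬F = T
¬P = ¬T = F
¬M ⊕ ¬P = T ⊕ F = T
So Statement 3 is true.

1 of the 3 statements is true.

1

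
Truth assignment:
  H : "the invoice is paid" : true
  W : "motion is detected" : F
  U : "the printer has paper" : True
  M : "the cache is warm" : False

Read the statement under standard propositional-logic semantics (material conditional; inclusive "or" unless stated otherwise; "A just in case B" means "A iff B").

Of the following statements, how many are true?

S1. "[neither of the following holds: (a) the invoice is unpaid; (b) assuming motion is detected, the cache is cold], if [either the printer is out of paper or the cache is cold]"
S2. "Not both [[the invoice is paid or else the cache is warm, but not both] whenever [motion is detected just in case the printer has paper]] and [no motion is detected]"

0

S1: Formalization: (¬U ∨ ¬M) → (¬H ↓ (W → ¬M))

¬U = ¬T = F
¬M = ¬F = T
¬U ∨ ¬M = F ∨ T = T
¬H = ¬T = F
¬M = ¬F = T
W → ¬M = F → T = T
¬H ↓ (W → ¬M) = F ↓ T = F
(¬U ∨ ¬M) → (¬H ↓ (W → ¬M)) = T → F = F
Hence S1 is false.

S2: In symbols: ((W ↔ U) → (H ⊕ M)) ↑ ¬W

W ↔ U = F ↔ T = F
H ⊕ M = T ⊕ F = T
(W ↔ U) → (H ⊕ M) = F → T = T
¬W = ¬F = T
((W ↔ U) → (H ⊕ M)) ↑ ¬W = T ↑ T = F
Thus S2 is false.

0 of the 2 statements are true (none).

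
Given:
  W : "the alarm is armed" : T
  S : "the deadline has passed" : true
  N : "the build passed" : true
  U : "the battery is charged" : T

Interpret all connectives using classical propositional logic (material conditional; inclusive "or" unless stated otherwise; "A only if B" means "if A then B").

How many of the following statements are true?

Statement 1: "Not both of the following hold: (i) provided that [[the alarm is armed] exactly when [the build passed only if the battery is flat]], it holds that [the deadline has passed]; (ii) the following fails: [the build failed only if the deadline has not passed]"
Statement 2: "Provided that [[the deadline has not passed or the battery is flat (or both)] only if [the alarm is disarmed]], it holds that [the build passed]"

Statement 1: Parsed as ((W <-> (N -> ~U)) -> S) nand ~(~N -> ~S)

~U = ~T = F
N -> ~U = T -> F = F
W <-> (N -> ~U) = T <-> F = F
(W <-> (N -> ~U)) -> S = F -> T = T
~N = ~T = F
~S = ~T = F
~N -> ~S = F -> F = T
~(~N -> ~S) = ~T = F
((W <-> (N -> ~U)) -> S) nand ~(~N -> ~S) = T nand F = T
So Statement 1 is true.

Statement 2: Formalization: ((~S | ~U) -> ~W) -> N

~S = ~T = F
~U = ~T = F
~S | ~U = F | F = F
~W = ~T = F
(~S | ~U) -> ~W = F -> F = T
((~S | ~U) -> ~W) -> N = T -> T = T
Hence Statement 2 is true.

True statements: 2 (Statement 1, Statement 2).

2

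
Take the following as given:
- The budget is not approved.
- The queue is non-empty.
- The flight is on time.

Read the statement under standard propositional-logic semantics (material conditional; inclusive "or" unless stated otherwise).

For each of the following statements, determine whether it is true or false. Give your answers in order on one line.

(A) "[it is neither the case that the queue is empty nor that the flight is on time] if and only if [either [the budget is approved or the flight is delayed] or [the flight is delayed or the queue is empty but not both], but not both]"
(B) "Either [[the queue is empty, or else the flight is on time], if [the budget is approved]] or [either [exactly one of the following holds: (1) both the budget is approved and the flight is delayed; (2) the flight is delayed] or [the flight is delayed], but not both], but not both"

(A) true / (B) true

Let L = "the queue is empty" (False), N = "the flight is delayed" (False), Q = "the budget is approved" (False).

(A): In symbols: (L nor not N) iff ((Q or N) xor (N xor L))

not N = not False = True
L nor not N = False nor True = False
Q or N = False or False = False
N xor L = False xor False = False
(Q or N) xor (N xor L) = False xor False = False
(L nor not N) iff ((Q or N) xor (N xor L)) = False iff False = True
Thus (A) is true.

(B): Parsed as (Q -> (L or not N)) xor (((Q and N) xor N) xor N)

not N = not False = True
L or not N = False or True = True
Q -> (L or not N) = False -> True = True
Q and N = False and False = False
(Q and N) xor N = False xor False = False
((Q and N) xor N) xor N = False xor False = False
(Q -> (L or not N)) xor (((Q and N) xor N) xor N) = True xor False = True
Hence (B) is true.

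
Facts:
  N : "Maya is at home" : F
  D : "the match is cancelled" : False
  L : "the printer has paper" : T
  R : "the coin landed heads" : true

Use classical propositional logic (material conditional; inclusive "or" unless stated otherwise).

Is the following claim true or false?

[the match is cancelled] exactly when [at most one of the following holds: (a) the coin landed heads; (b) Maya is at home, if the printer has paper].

Formalization: D <-> (R nand (L -> N))

L -> N = T -> F = F
R nand (L -> N) = T nand F = T
D <-> (R nand (L -> N)) = F <-> T = F

False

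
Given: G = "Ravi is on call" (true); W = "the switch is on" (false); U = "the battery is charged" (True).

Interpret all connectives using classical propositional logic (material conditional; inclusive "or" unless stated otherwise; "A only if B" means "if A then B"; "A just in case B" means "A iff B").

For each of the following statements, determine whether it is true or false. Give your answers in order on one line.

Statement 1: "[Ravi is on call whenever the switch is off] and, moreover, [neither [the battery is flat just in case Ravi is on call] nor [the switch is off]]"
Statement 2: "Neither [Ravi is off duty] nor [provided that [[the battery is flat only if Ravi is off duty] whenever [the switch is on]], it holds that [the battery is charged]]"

Statement 1: Parsed as (¬W → G) ∧ ((¬U ↔ G) ↓ ¬W)

¬W = ¬F = T
¬W → G = T → T = T
¬U = ¬T = F
¬U ↔ G = F ↔ T = F
¬W = ¬F = T
(¬U ↔ G) ↓ ¬W = F ↓ T = F
(¬W → G) ∧ ((¬U ↔ G) ↓ ¬W) = T ∧ F = F
Thus Statement 1 is false.

Statement 2: Formalization: ¬G ↓ ((W → (¬U → ¬G)) → U)

¬G = ¬T = F
¬U = ¬T = F
¬G = ¬T = F
¬U → ¬G = F → F = T
W → (¬U → ¬G) = F → T = T
(W → (¬U → ¬G)) → U = T → T = T
¬G ↓ ((W → (¬U → ¬G)) → U) = F ↓ T = F
Thus Statement 2 is false.

Statement 1 F / Statement 2 F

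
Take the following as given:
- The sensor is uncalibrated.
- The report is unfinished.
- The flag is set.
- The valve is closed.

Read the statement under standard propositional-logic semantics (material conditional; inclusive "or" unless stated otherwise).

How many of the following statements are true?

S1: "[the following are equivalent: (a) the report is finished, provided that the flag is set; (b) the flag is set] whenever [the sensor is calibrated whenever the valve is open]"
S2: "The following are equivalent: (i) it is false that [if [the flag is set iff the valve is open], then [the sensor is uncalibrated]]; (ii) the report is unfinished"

0

Let Q = "the valve is open" (F), H = "the sensor is calibrated" (F), K = "the flag is set" (T), L = "the report is finished" (F).

S1: Formalization: (Q → H) → ((K → L) ↔ K)

Q → H = F → F = T
K → L = T → F = F
(K → L) ↔ K = F ↔ T = F
(Q → H) → ((K → L) ↔ K) = T → F = F
So S1 is false.

S2: This is ¬((K ↔ Q) → ¬H) ↔ ¬L.

K ↔ Q = T ↔ F = F
¬H = ¬F = T
(K ↔ Q) → ¬H = F → T = T
¬((K ↔ Q) → ¬H) = ¬T = F
¬L = ¬F = T
¬((K ↔ Q) → ¬H) ↔ ¬L = F ↔ T = F
Thus S2 is false.

Count: 0.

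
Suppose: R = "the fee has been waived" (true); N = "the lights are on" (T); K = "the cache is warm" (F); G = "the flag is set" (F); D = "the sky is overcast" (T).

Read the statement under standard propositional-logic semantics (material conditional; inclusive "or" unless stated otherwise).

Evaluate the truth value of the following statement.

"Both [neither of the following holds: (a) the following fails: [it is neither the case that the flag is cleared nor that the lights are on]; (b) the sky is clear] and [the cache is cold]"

Values: G=F, N=T, D=T, K=F.
Formalization: (~(~G nor N) nor ~D) & ~K

~G = ~F = T
~G nor N = T nor T = F
~(~G nor N) = ~F = T
~D = ~T = F
~(~G nor N) nor ~D = T nor F = F
~K = ~F = T
(~(~G nor N) nor ~D) & ~K = F & T = F

false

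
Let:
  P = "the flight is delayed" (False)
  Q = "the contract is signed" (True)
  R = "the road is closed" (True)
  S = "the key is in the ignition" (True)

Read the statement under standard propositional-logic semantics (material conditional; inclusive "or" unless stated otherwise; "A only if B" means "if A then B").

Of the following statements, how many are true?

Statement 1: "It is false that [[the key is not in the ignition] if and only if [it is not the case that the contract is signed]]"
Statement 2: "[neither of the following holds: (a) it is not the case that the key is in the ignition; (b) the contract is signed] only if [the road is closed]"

Statement 1: In symbols: ~(~S <-> ~Q)

~S = ~T = F
~Q = ~T = F
~S <-> ~Q = F <-> F = T
~(~S <-> ~Q) = ~T = F
Hence Statement 1 is false.

Statement 2: This is (~S nor Q) -> R.

~S = ~T = F
~S nor Q = F nor T = F
(~S nor Q) -> R = F -> T = T
Hence Statement 2 is true.

True statements: 1 (Statement 2).

1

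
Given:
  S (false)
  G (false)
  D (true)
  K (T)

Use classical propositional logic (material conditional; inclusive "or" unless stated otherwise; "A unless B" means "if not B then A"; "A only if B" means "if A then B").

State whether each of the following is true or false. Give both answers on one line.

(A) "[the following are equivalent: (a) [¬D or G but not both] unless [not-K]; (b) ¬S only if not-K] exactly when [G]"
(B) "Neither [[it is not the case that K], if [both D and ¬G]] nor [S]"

(A) false / (B) true

(A): This is (((not D xor G) or not K) iff (not S -> not K)) iff G.

not D = not True = False
not D xor G = False xor False = False
not K = not True = False
(not D xor G) or not K = False or False = False
not S = not False = True
not K = not True = False
not S -> not K = True -> False = False
((not D xor G) or not K) iff (not S -> not K) = False iff False = True
(((not D xor G) or not K) iff (not S -> not K)) iff G = True iff False = False
Thus (A) is false.

(B): Formalization: ((D and not G) -> not K) nor S

not G = not False = True
D and not G = True and True = True
not K = not True = False
(D and not G) -> not K = True -> False = False
((D and not G) -> not K) nor S = False nor False = True
So (B) is true.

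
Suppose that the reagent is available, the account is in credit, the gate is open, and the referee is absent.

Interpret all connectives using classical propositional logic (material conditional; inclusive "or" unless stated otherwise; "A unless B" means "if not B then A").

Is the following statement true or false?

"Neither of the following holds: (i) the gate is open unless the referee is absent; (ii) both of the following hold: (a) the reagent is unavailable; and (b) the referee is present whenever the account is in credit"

Let U = "the gate is open" (T), G = "the referee is present" (F), W = "the reagent is available" (T), L = "the account is overdrawn" (F).
This is (U ∨ ¬G) ↓ (¬W ∧ (¬L → G)).

¬G = ¬F = T
U ∨ ¬G = T ∨ T = T
¬W = ¬T = F
¬L = ¬F = T
¬L → G = T → F = F
¬W ∧ (¬L → G) = F ∧ F = F
(U ∨ ¬G) ↓ (¬W ∧ (¬L → G)) = T ↓ F = F

The statement is false.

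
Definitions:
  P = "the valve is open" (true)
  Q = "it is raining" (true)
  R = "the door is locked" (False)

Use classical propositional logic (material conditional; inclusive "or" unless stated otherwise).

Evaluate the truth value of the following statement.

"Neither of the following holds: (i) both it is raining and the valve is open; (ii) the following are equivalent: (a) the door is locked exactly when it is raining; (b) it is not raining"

False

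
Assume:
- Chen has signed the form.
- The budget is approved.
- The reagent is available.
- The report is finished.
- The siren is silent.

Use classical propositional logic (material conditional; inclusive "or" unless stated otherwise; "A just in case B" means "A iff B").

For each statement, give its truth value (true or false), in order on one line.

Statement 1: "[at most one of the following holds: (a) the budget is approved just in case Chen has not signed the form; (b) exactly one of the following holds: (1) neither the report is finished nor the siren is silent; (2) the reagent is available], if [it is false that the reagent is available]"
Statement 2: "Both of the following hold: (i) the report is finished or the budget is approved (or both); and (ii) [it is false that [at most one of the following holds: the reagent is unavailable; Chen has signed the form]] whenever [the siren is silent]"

Statement 1 true; Statement 2 false

Let R = "the reagent is available" (T), Q = "the budget is approved" (T), P = "Chen has signed the form" (T), S = "the report is finished" (T), U = "the siren is sounding" (F).

Statement 1: In symbols: ¬R → ((Q ↔ ¬P) ↑ ((S ↓ ¬U) ⊕ R))

¬R = ¬T = F
¬P = ¬T = F
Q ↔ ¬P = T ↔ F = F
¬U = ¬F = T
S ↓ ¬U = T ↓ T = F
(S ↓ ¬U) ⊕ R = F ⊕ T = T
(Q ↔ ¬P) ↑ ((S ↓ ¬U) ⊕ R) = F ↑ T = T
¬R → ((Q ↔ ¬P) ↑ ((S ↓ ¬U) ⊕ R)) = F → T = T
So Statement 1 is true.

Statement 2: Formalization: (S ∨ Q) ∧ (¬U → ¬(¬R ↑ P))

S ∨ Q = T ∨ T = T
¬U = ¬F = T
¬R = ¬T = F
¬R ↑ P = F ↑ T = T
¬(¬R ↑ P) = ¬T = F
¬U → ¬(¬R ↑ P) = T → F = F
(S ∨ Q) ∧ (¬U → ¬(¬R ↑ P)) = T ∧ F = F
Hence Statement 2 is false.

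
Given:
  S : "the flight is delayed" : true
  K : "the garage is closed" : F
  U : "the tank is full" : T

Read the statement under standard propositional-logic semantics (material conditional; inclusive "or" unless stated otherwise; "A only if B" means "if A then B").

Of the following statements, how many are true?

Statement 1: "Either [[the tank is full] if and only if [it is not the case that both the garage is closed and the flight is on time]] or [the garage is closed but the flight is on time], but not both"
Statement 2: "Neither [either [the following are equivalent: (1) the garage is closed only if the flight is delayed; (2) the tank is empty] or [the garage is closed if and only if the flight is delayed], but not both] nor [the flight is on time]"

2

Statement 1: This is (U ↔ (K ↑ ¬S)) ⊕ (K ∧ ¬S).

¬S = ¬T = F
K ↑ ¬S = F ↑ F = T
U ↔ (K ↑ ¬S) = T ↔ T = T
¬S = ¬T = F
K ∧ ¬S = F ∧ F = F
(U ↔ (K ↑ ¬S)) ⊕ (K ∧ ¬S) = T ⊕ F = T
So Statement 1 is true.

Statement 2: Parsed as (((K → S) ↔ ¬U) ⊕ (K ↔ S)) ↓ ¬S

K → S = F → T = T
¬U = ¬T = F
(K → S) ↔ ¬U = T ↔ F = F
K ↔ S = F ↔ T = F
((K → S) ↔ ¬U) ⊕ (K ↔ S) = F ⊕ F = F
¬S = ¬T = F
(((K → S) ↔ ¬U) ⊕ (K ↔ S)) ↓ ¬S = F ↓ F = T
Thus Statement 2 is true.

Count: 2.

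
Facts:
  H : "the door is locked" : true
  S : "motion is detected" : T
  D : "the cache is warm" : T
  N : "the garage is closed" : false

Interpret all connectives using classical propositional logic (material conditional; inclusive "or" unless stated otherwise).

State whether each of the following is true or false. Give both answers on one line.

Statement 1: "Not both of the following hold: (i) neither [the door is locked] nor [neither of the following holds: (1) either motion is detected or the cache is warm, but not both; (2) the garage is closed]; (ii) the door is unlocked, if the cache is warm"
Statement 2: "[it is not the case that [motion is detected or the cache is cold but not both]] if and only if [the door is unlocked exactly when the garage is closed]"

Statement 1 T / Statement 2 F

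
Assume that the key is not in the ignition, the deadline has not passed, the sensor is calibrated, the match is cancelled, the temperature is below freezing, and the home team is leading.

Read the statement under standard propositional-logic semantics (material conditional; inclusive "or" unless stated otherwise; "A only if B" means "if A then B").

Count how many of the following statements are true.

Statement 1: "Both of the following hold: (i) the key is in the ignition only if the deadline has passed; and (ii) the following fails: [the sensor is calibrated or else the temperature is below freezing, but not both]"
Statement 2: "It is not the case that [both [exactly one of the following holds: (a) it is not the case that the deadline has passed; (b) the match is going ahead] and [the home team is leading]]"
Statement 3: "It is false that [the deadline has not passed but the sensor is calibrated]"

Let H = "the key is in the ignition" (F), R = "the deadline has passed" (F), S = "the sensor is calibrated" (T), V = "the temperature is below freezing" (T), P = "the match is cancelled" (T), M = "the home team is leading" (T).

Statement 1: In symbols: (H → R) ∧ ¬(S ⊕ V)

H → R = F → F = T
S ⊕ V = T ⊕ T = F
¬(S ⊕ V) = ¬F = T
(H → R) ∧ ¬(S ⊕ V) = T ∧ T = T
Thus Statement 1 is true.

Statement 2: This is ¬((¬R ⊕ ¬P) ∧ M).

¬R = ¬F = T
¬P = ¬T = F
¬R ⊕ ¬P = T ⊕ F = T
(¬R ⊕ ¬P) ∧ M = T ∧ T = T
¬((¬R ⊕ ¬P) ∧ M) = ¬T = F
So Statement 2 is false.

Statement 3: This is ¬(¬R ∧ S).

¬R = ¬F = T
¬R ∧ S = T ∧ T = T
¬(¬R ∧ S) = ¬T = F
So Statement 3 is false.

True statements: 1.

1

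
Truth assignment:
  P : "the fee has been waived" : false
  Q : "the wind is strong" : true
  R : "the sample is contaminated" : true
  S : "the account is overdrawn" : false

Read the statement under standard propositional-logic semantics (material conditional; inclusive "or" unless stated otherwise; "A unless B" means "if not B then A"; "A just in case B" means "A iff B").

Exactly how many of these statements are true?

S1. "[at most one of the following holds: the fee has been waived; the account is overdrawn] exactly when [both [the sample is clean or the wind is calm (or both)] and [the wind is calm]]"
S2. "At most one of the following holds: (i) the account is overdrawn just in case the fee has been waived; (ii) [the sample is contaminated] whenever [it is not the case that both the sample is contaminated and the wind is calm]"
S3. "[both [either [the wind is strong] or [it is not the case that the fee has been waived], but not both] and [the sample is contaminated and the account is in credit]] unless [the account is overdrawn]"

0

S1: In symbols: (P nand S) iff ((not R or not Q) and not Q)

P nand S = False nand False = True
not R = not True = False
not Q = not True = False
not R or not Q = False or False = False
not Q = not True = False
(not R or not Q) and not Q = False and False = False
(P nand S) iff ((not R or not Q) and not Q) = True iff False = False
Hence S1 is false.

S2: Parsed as (S iff P) nand ((R nand not Q) -> R)

S iff P = False iff False = True
not Q = not True = False
R nand not Q = True nand False = True
(R nand not Q) -> R = True -> True = True
(S iff P) nand ((R nand not Q) -> R) = True nand True = False
So S2 is false.

S3: In symbols: ((Q xor not P) and (R and not S)) or S

not P = not False = True
Q xor not P = True xor True = False
not S = not False = True
R and not S = True and True = True
(Q xor not P) and (R and not S) = False and True = False
((Q xor not P) and (R and not S)) or S = False or False = False
Hence S3 is false.

True statements: 0 (none).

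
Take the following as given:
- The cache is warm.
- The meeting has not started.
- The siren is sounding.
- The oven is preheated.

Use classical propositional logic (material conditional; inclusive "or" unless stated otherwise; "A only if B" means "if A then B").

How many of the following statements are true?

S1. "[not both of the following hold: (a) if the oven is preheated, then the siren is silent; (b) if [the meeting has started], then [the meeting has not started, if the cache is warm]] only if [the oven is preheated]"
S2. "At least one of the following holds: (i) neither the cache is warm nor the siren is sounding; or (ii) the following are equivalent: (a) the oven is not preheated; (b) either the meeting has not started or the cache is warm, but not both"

2

Let S = "the oven is preheated" (T), R = "the siren is sounding" (T), Q = "the meeting has started" (F), P = "the cache is warm" (T).

S1: This is ((S -> ~R) nand (Q -> (P -> ~Q))) -> S.

~R = ~T = F
S -> ~R = T -> F = F
~Q = ~F = T
P -> ~Q = T -> T = T
Q -> (P -> ~Q) = F -> T = T
(S -> ~R) nand (Q -> (P -> ~Q)) = F nand T = T
((S -> ~R) nand (Q -> (P -> ~Q))) -> S = T -> T = T
Hence S1 is true.

S2: This is (P nor R) | (~S <-> (~Q xor P)).

P nor R = T nor T = F
~S = ~T = F
~Q = ~F = T
~Q xor P = T xor T = F
~S <-> (~Q xor P) = F <-> F = T
(P nor R) | (~S <-> (~Q xor P)) = F | T = T
Hence S2 is true.

Count: 2.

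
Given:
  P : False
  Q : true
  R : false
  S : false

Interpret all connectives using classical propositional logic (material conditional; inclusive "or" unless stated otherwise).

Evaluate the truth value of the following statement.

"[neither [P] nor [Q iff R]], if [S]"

Formalization: S → (P ↓ (Q ↔ R))

Q ↔ R = T ↔ F = F
P ↓ (Q ↔ R) = F ↓ F = T
S → (P ↓ (Q ↔ R)) = F → T = T

true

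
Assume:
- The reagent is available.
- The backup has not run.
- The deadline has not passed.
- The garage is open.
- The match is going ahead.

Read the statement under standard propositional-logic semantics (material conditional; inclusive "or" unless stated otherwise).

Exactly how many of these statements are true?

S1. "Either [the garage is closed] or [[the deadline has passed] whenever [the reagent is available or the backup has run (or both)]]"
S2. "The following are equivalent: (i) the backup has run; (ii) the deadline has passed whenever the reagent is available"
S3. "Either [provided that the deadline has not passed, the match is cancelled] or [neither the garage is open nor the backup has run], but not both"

Let K = "the garage is closed" (False), V = "the reagent is available" (True), D = "the backup has run" (False), Q = "the deadline has passed" (False), P = "the match is cancelled" (False).

S1: This is K or ((V or D) -> Q).

V or D = True or False = True
(V or D) -> Q = True -> False = False
K or ((V or D) -> Q) = False or False = False
So S1 is false.

S2: Parsed as D iff (V -> Q)

V -> Q = True -> False = False
D iff (V -> Q) = False iff False = True
Thus S2 is true.

S3: Formalization: (not Q -> P) xor (not K nor D)

not Q = not False = True
not Q -> P = True -> False = False
not K = not False = True
not K nor D = True nor False = False
(not Q -> P) xor (not K nor D) = False xor False = False
Thus S3 is false.

True statements: 1.

1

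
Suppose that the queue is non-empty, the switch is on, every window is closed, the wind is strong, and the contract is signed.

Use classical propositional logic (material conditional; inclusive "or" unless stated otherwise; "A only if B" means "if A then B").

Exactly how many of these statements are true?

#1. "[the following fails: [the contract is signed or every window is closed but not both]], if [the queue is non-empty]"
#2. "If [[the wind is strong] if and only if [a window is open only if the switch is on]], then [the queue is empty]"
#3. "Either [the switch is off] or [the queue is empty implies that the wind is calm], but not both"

2

Let W = "the queue is empty" (False), H = "the contract is signed" (True), R = "a window is open" (False), S = "the wind is strong" (True), U = "the switch is on" (True).

#1: Parsed as not W -> not (H xor not R)

not W = not False = True
not R = not False = True
H xor not R = True xor True = False
not (H xor not R) = not False = True
not W -> not (H xor not R) = True -> True = True
Thus #1 is true.

#2: Formalization: (S iff (R -> U)) -> W

R -> U = False -> True = True
S iff (R -> U) = True iff True = True
(S iff (R -> U)) -> W = True -> False = False
Hence #2 is false.

#3: Formalization: not U xor (W -> not S)

not U = not True = False
not S = not True = False
W -> not S = False -> False = True
not U xor (W -> not S) = False xor True = True
So #3 is true.

True statements: 2 (#1, #3).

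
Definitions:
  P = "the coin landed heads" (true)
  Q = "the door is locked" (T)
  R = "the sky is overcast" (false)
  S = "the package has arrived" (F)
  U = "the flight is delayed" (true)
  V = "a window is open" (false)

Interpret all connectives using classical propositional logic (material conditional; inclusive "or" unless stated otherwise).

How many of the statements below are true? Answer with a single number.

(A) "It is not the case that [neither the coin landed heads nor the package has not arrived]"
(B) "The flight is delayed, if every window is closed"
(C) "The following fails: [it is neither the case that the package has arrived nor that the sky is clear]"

3

(A): This is ~(P nor ~S).

~S = ~F = T
P nor ~S = T nor T = F
~(P nor ~S) = ~F = T
Thus (A) is true.

(B): Formalization: ~V -> U

~V = ~F = T
~V -> U = T -> T = T
Hence (B) is true.

(C): Parsed as ~(S nor ~R)

~R = ~F = T
S nor ~R = F nor T = F
~(S nor ~R) = ~F = T
So (C) is true.

Count: 3.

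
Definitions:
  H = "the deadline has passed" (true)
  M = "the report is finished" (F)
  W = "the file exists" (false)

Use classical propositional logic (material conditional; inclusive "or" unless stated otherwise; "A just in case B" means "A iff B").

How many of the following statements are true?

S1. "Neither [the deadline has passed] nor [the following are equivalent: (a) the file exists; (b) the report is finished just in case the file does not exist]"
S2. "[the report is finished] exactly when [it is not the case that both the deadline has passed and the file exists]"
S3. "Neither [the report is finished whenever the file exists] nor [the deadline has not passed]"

S1: In symbols: H ↓ (W ↔ (M ↔ ¬W))

¬W = ¬F = T
M ↔ ¬W = F ↔ T = F
W ↔ (M ↔ ¬W) = F ↔ F = T
H ↓ (W ↔ (M ↔ ¬W)) = T ↓ T = F
So S1 is false.

S2: This is M ↔ (H ↑ W).

H ↑ W = T ↑ F = T
M ↔ (H ↑ W) = F ↔ T = F
Hence S2 is false.

S3: This is (W → M) ↓ ¬H.

W → M = F → F = T
¬H = ¬T = F
(W → M) ↓ ¬H = T ↓ F = F
So S3 is false.

0 of the 3 statements are true (none).

0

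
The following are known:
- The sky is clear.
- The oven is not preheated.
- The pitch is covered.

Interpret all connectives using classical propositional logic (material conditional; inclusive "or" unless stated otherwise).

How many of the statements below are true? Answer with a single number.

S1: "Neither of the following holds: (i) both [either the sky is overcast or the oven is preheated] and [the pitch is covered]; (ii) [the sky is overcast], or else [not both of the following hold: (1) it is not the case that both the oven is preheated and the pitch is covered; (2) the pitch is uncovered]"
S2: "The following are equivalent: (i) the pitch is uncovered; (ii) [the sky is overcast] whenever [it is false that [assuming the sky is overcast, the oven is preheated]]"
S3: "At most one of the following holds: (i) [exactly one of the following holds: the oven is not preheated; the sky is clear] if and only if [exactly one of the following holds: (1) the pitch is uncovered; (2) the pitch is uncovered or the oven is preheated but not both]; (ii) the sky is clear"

0

Let M = "the sky is overcast" (F), K = "the oven is preheated" (F), S = "the pitch is covered" (T).

S1: In symbols: ((M ∨ K) ∧ S) ↓ (M ∨ ((K ↑ S) ↑ ¬S))

M ∨ K = F ∨ F = F
(M ∨ K) ∧ S = F ∧ T = F
K ↑ S = F ↑ T = T
¬S = ¬T = F
(K ↑ S) ↑ ¬S = T ↑ F = T
M ∨ ((K ↑ S) ↑ ¬S) = F ∨ T = T
((M ∨ K) ∧ S) ↓ (M ∨ ((K ↑ S) ↑ ¬S)) = F ↓ T = F
Hence S1 is false.

S2: This is ¬S ↔ (¬(M → K) → M).

¬S = ¬T = F
M → K = F → F = T
¬(M → K) = ¬T = F
¬(M → K) → M = F → F = T
¬S ↔ (¬(M → K) → M) = F ↔ T = F
So S2 is false.

S3: Parsed as ((¬K ⊕ ¬M) ↔ (¬S ⊕ (¬S ⊕ K))) ↑ ¬M

¬K = ¬F = T
¬M = ¬F = T
¬K ⊕ ¬M = T ⊕ T = F
¬S = ¬T = F
¬S = ¬T = F
¬S ⊕ K = F ⊕ F = F
¬S ⊕ (¬S ⊕ K) = F ⊕ F = F
(¬K ⊕ ¬M) ↔ (¬S ⊕ (¬S ⊕ K)) = F ↔ F = T
¬M = ¬F = T
((¬K ⊕ ¬M) ↔ (¬S ⊕ (¬S ⊕ K))) ↑ ¬M = T ↑ T = F
Thus S3 is false.

True statements: 0 (none).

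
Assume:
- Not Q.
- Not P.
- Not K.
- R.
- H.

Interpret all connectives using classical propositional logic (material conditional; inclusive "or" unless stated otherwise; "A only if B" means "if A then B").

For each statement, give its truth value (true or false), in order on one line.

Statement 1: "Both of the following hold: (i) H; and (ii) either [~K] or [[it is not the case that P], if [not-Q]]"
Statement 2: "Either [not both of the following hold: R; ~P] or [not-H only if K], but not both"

Statement 1 True; Statement 2 True

Statement 1: In symbols: H & (~K | (~Q -> ~P))

~K = ~F = T
~Q = ~F = T
~P = ~F = T
~Q -> ~P = T -> T = T
~K | (~Q -> ~P) = T | T = T
H & (~K | (~Q -> ~P)) = T & T = T
Hence Statement 1 is true.

Statement 2: In symbols: (R nand ~P) xor (~H -> K)

~P = ~F = T
R nand ~P = T nand T = F
~H = ~T = F
~H -> K = F -> F = T
(R nand ~P) xor (~H -> K) = F xor T = T
Hence Statement 2 is true.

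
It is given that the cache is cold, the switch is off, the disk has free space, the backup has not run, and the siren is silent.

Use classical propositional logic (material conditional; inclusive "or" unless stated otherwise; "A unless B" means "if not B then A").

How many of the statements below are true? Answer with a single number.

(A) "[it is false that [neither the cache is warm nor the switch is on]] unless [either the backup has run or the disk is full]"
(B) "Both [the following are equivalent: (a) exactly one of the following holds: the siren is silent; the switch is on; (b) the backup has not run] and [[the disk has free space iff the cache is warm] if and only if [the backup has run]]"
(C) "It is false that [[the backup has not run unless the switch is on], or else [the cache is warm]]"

1

Let L = "the cache is warm" (F), N = "the switch is on" (F), H = "the backup has run" (F), V = "the disk is full" (F), G = "the siren is sounding" (F).

(A): Parsed as ~(L nor N) | (H | V)

L nor N = F nor F = T
~(L nor N) = ~T = F
H | V = F | F = F
~(L nor N) | (H | V) = F | F = F
So (A) is false.

(B): In symbols: ((~G xor N) <-> ~H) & ((~V <-> L) <-> H)

~G = ~F = T
~G xor N = T xor F = T
~H = ~F = T
(~G xor N) <-> ~H = T <-> T = T
~V = ~F = T
~V <-> L = T <-> F = F
(~V <-> L) <-> H = F <-> F = T
((~G xor N) <-> ~H) & ((~V <-> L) <-> H) = T & T = T
Thus (B) is true.

(C): Formalization: ~((~H | N) | L)

~H = ~F = T
~H | N = T | F = T
(~H | N) | L = T | F = T
~((~H | N) | L) = ~T = F
Thus (C) is false.

Count: 1.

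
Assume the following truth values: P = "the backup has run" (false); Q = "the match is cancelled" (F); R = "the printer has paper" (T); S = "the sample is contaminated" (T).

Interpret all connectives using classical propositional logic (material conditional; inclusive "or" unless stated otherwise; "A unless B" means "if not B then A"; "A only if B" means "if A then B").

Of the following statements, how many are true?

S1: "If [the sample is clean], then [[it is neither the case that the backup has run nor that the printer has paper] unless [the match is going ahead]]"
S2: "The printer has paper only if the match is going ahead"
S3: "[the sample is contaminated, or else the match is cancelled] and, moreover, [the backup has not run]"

S1: In symbols: ¬S → ((P ↓ R) ∨ ¬Q)

¬S = ¬T = F
P ↓ R = F ↓ T = F
¬Q = ¬F = T
(P ↓ R) ∨ ¬Q = F ∨ T = T
¬S → ((P ↓ R) ∨ ¬Q) = F → T = T
Thus S1 is true.

S2: Parsed as R → ¬Q

¬Q = ¬F = T
R → ¬Q = T → T = T
So S2 is true.

S3: Formalization: (S ∨ Q) ∧ ¬P

S ∨ Q = T ∨ F = T
¬P = ¬F = T
(S ∨ Q) ∧ ¬P = T ∧ T = T
Thus S3 is true.

3 of the 3 statements are true.

3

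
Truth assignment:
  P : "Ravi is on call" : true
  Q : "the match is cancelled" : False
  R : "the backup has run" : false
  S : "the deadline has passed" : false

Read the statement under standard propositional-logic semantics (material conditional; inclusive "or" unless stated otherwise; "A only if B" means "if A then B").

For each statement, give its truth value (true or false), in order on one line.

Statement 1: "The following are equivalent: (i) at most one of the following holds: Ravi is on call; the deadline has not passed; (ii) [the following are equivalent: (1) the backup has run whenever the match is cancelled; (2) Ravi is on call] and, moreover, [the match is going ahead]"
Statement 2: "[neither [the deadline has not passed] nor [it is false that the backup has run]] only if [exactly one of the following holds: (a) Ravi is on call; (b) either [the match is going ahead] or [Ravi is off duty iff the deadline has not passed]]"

Statement 1 F; Statement 2 T

Statement 1: In symbols: (P nand not S) iff (((Q -> R) iff P) and not Q)

not S = not False = True
P nand not S = True nand True = False
Q -> R = False -> False = True
(Q -> R) iff P = True iff True = True
not Q = not False = True
((Q -> R) iff P) and not Q = True and True = True
(P nand not S) iff (((Q -> R) iff P) and not Q) = False iff True = False
So Statement 1 is false.

Statement 2: This is (not S nor not R) -> (P xor (not Q or (not P iff not S))).

not S = not False = True
not R = not False = True
not S nor not R = True nor True = False
not Q = not False = True
not P = not True = False
not S = not False = True
not P iff not S = False iff True = False
not Q or (not P iff not S) = True or False = True
P xor (not Q or (not P iff not S)) = True xor True = False
(not S nor not R) -> (P xor (not Q or (not P iff not S))) = False -> False = True
So Statement 2 is true.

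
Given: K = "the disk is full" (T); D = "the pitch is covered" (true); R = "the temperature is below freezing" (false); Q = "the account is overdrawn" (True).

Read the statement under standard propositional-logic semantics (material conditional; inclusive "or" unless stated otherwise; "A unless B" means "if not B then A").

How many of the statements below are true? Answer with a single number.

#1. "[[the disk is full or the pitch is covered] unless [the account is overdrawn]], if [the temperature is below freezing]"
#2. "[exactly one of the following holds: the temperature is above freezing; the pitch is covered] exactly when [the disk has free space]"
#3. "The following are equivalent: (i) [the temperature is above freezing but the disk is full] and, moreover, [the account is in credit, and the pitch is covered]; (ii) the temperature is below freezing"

#1: This is R → ((K ∨ D) ∨ Q).

K ∨ D = T ∨ T = T
(K ∨ D) ∨ Q = T ∨ T = T
R → ((K ∨ D) ∨ Q) = F → T = T
Thus #1 is true.

#2: This is (¬R ⊕ D) ↔ ¬K.

¬R = ¬F = T
¬R ⊕ D = T ⊕ T = F
¬K = ¬T = F
(¬R ⊕ D) ↔ ¬K = F ↔ F = T
Thus #2 is true.

#3: Parsed as ((¬R ∧ K) ∧ (¬Q ∧ D)) ↔ R

¬R = ¬F = T
¬R ∧ K = T ∧ T = T
¬Q = ¬T = F
¬Q ∧ D = F ∧ T = F
(¬R ∧ K) ∧ (¬Q ∧ D) = T ∧ F = F
((¬R ∧ K) ∧ (¬Q ∧ D)) ↔ R = F ↔ F = T
So #3 is true.

3 of the 3 statements are true.

3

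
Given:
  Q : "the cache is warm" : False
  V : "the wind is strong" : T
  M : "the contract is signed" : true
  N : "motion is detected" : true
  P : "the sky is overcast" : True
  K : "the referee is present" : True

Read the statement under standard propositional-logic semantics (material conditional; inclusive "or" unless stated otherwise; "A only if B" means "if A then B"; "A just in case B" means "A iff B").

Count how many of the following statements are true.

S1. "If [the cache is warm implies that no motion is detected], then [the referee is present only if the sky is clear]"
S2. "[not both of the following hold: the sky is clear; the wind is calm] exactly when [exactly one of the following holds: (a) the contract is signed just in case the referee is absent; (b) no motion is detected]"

0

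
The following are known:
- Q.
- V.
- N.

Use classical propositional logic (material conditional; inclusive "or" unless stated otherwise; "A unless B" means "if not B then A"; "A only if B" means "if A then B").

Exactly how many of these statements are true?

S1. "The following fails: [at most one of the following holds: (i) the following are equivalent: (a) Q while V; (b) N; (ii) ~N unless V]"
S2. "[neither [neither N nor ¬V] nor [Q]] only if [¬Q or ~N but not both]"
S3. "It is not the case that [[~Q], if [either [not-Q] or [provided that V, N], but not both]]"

3

S1: This is ~(((Q & V) <-> N) nand (~N | V)).

Q & V = T & T = T
(Q & V) <-> N = T <-> T = T
~N = ~T = F
~N | V = F | T = T
((Q & V) <-> N) nand (~N | V) = T nand T = F
~(((Q & V) <-> N) nand (~N | V)) = ~F = T
So S1 is true.

S2: In symbols: ((N nor ~V) nor Q) -> (~Q xor ~N)

~V = ~T = F
N nor ~V = T nor F = F
(N nor ~V) nor Q = F nor T = F
~Q = ~T = F
~N = ~T = F
~Q xor ~N = F xor F = F
((N nor ~V) nor Q) -> (~Q xor ~N) = F -> F = T
Hence S2 is true.

S3: Formalization: ~((~Q xor (V -> N)) -> ~Q)

~Q = ~T = F
V -> N = T -> T = T
~Q xor (V -> N) = F xor T = T
~Q = ~T = F
(~Q xor (V -> N)) -> ~Q = T -> F = F
~((~Q xor (V -> N)) -> ~Q) = ~F = T
Thus S3 is true.

True statements: 3 (S1, S2, S3).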